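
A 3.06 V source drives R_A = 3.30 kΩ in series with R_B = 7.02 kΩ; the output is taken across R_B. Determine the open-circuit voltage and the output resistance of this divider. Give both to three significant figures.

V_th is the open-circuit tap voltage: 3.06 × 7.02/(3.30 + 7.02) = 2.08 V.
With the supply zeroed, R_A and R_B appear in parallel from the tap: R_th = R_A‖R_B = (3.30 × 7.02)/10.32 = 2.24 kΩ.

V_th = 2.08 V, R_th = 2.24 kΩ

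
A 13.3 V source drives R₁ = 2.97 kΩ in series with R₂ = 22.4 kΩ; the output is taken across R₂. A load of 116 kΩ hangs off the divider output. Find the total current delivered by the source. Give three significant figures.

I ≈ 0.612 mA

R₂‖R_L = 18.77 kΩ, so the source sees R₁ + R₂‖R_L = 21.74 kΩ.
I = 13.3 V / 21.74 kΩ = 0.612 mA.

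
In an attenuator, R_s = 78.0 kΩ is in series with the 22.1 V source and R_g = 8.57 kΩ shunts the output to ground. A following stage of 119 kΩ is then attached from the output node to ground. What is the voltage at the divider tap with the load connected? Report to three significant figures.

The load sits in parallel with R_g: R_g‖R_L = (8.57 × 119) / (8.57 + 119) = 7.994 kΩ.
V_out = 22.1 × 7.994 / (78.0 + 7.994) = 22.1 × 7.994/85.99 = 2.05 V.

V_out ≈ 2.05 V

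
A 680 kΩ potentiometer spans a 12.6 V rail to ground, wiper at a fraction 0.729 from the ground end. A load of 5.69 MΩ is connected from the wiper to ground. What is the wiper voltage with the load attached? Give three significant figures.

V ≈ 8.97 V

The wiper splits the pot into (1−α)R = 184.3 kΩ above and αR = 495.7 kΩ below.
Lower section ‖ load = 456.0 kΩ.
V_wiper = 12.6 × 456.0/(184.3 + 456.0) = 8.97 V.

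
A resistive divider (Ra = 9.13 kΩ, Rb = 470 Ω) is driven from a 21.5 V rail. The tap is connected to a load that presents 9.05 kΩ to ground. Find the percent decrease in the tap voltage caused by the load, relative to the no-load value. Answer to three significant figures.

The divider's output (Thévenin) resistance is Ra‖Rb = 447.0 Ω.
Fractional drop under load = R_th/(R_th + R_L) = 447.0 / (447.0 + 9050) = 0.04707.
So the output falls by 4.71 %.

4.71 %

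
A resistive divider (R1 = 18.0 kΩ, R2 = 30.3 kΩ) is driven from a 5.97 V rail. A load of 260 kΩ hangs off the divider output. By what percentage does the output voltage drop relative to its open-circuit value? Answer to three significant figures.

4.16 %

The divider's output (Thévenin) resistance is R1‖R2 = 11.29 kΩ.
Fractional drop under load = R_th/(R_th + R_L) = 11.29 / (11.29 + 260) = 0.04162.
So the output falls by 4.16 %.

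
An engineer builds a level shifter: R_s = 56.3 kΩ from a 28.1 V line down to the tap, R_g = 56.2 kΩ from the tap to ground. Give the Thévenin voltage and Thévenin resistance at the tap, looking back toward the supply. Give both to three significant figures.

V_th = 14.0 V, R_th = 28.1 kΩ

V_th is the open-circuit tap voltage: 28.1 × 56.2/(56.3 + 56.2) = 14.0 V.
With the supply zeroed, R_s and R_g appear in parallel from the tap: R_th = R_s‖R_g = (56.3 × 56.2)/112.5 = 28.1 kΩ.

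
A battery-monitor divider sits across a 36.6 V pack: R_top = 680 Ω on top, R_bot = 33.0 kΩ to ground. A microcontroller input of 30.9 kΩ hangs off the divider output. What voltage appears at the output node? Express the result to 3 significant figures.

The load sits in parallel with R_bot: R_bot‖R_L = (33000 × 30900) / (33000 + 30900) = 15960 Ω.
V_out = 36.6 × 15960 / (680 + 15960) = 36.6 × 15960/16640 = 35.1 V.

V_out ≈ 35.1 V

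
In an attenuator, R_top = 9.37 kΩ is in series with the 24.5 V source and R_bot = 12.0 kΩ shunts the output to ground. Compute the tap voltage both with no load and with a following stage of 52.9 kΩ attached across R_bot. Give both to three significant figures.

Open-circuit: V = 24.5 × 12.0/(9.37 + 12.0) = 13.8 V.
With the load, R_bot becomes R_bot‖R_L = 9.781 kΩ, so V = 24.5 × 9.781/19.15 = 12.5 V.

Unloaded: 13.8 V; loaded: 12.5 V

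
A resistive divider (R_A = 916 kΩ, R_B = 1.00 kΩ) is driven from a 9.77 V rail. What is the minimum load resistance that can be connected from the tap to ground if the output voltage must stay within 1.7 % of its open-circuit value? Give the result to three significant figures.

Output resistance R_th = R_A‖R_B = (916000 × 1000)/917000 = 998.9 Ω.
The fractional drop is R_th/(R_th + R_L); requiring this ≤ 0.0170 gives R_L ≥ R_th(1/0.0170 − 1) = 998.9 × 57.82 = 57.8 kΩ.

R_L(min) ≈ 57.8 kΩ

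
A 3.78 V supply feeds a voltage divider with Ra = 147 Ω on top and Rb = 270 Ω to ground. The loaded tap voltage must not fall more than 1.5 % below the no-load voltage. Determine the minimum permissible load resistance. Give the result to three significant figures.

Output resistance R_th = Ra‖Rb = (147 × 270)/417.0 = 95.18 Ω.
The fractional drop is R_th/(R_th + R_L); requiring this ≤ 0.0150 gives R_L ≥ R_th(1/0.0150 − 1) = 95.18 × 65.67 = 6.25 kΩ.

R_L(min) ≈ 6.25 kΩ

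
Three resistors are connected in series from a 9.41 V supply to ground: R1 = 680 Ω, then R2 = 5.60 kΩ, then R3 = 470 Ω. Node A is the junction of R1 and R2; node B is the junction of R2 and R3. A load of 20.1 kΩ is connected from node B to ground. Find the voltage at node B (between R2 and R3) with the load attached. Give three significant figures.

At node B, R3 is in parallel with the load: R3‖R_L = 459.3 Ω.
Below node A the resistance is R2 + (R3‖R_L) = 6059 Ω, so V_A = 9.41 × 6059/6739 = 8.461 V.
Then V_B = V_A × (R3‖R_L)/(R2 + R3‖R_L) = 8.461 × 459.3/6059 = 0.641 V.

V ≈ 0.641 V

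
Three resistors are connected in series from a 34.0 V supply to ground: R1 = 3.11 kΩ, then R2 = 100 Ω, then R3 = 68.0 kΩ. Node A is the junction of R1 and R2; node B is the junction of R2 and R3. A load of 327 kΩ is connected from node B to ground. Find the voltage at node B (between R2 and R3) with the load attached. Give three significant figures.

V ≈ 32.2 V

At node B, R3 is in parallel with the load: R3‖R_L = 56290 Ω.
Below node A the resistance is R2 + (R3‖R_L) = 56390 Ω, so V_A = 34.0 × 56390/59500 = 32.22 V.
Then V_B = V_A × (R3‖R_L)/(R2 + R3‖R_L) = 32.22 × 56290/56390 = 32.2 V.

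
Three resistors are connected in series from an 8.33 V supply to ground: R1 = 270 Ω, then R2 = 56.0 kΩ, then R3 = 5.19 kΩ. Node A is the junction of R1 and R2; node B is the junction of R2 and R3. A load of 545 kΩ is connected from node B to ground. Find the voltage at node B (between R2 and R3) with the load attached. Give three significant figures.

V ≈ 0.697 V

At node B, R3 is in parallel with the load: R3‖R_L = 5141 Ω.
Below node A the resistance is R2 + (R3‖R_L) = 61140 Ω, so V_A = 8.33 × 61140/61410 = 8.293 V.
Then V_B = V_A × (R3‖R_L)/(R2 + R3‖R_L) = 8.293 × 5141/61140 = 0.697 V.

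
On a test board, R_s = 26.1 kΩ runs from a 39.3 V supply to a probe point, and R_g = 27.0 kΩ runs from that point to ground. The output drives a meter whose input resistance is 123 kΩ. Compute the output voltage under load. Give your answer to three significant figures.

V_out ≈ 18.0 V

The load sits in parallel with R_g: R_g‖R_L = (27.0 × 123) / (27.0 + 123) = 22.14 kΩ.
V_out = 39.3 × 22.14 / (26.1 + 22.14) = 39.3 × 22.14/48.24 = 18.0 V.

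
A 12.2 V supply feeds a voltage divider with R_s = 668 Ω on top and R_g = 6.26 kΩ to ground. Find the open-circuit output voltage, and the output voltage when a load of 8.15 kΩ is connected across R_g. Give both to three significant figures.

Unloaded: 11.0 V; loaded: 10.3 V

Open-circuit: V = 12.2 × 6260/(668 + 6260) = 11.0 V.
With the load, R_g becomes R_g‖R_L = 3541 Ω, so V = 12.2 × 3541/4209 = 10.3 V.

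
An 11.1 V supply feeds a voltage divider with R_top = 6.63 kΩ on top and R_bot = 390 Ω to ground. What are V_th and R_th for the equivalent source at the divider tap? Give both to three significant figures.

V_th = 0.617 V, R_th = 368 Ω

V_th is the open-circuit tap voltage: 11.1 × 390/(6630 + 390) = 0.617 V.
With the supply zeroed, R_top and R_bot appear in parallel from the tap: R_th = R_top‖R_bot = (6630 × 390)/7020 = 368 Ω.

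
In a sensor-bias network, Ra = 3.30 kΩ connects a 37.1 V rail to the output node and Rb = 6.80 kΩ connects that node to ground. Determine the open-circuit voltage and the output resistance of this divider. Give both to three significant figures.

V_th = 25.0 V, R_th = 2.22 kΩ

V_th is the open-circuit tap voltage: 37.1 × 6.80/(3.30 + 6.80) = 25.0 V.
With the supply zeroed, Ra and Rb appear in parallel from the tap: R_th = Ra‖Rb = (3.30 × 6.80)/10.10 = 2.22 kΩ.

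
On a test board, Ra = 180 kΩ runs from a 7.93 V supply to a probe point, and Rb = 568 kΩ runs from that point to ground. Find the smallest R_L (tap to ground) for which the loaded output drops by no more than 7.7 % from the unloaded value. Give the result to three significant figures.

Output resistance R_th = Ra‖Rb = (180 × 568)/748.0 = 136.7 kΩ.
The fractional drop is R_th/(R_th + R_L); requiring this ≤ 0.0770 gives R_L ≥ R_th(1/0.0770 − 1) = 136.7 × 11.99 = 1.64 MΩ.

R_L(min) ≈ 1.64 MΩ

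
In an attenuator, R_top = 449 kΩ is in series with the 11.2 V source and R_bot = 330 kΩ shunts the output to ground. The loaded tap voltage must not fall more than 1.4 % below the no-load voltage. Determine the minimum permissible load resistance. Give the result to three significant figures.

R_L(min) ≈ 13.4 MΩ

Output resistance R_th = R_top‖R_bot = (449 × 330)/779.0 = 190.2 kΩ.
The fractional drop is R_th/(R_th + R_L); requiring this ≤ 0.0140 gives R_L ≥ R_th(1/0.0140 − 1) = 190.2 × 70.43 = 13.4 MΩ.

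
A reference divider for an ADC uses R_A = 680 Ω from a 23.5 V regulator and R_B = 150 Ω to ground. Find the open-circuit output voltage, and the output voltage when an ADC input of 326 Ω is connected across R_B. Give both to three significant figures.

Unloaded: 4.25 V; loaded: 3.08 V

Open-circuit: V = 23.5 × 150/(680 + 150) = 4.25 V.
With the load, R_B becomes R_B‖R_L = 102.7 Ω, so V = 23.5 × 102.7/782.7 = 3.08 V.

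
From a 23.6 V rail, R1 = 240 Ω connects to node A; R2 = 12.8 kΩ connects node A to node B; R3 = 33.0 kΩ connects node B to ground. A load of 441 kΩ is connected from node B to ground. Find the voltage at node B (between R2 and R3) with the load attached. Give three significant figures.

V ≈ 16.6 V

At node B, R3 is in parallel with the load: R3‖R_L = 30700 Ω.
Below node A the resistance is R2 + (R3‖R_L) = 43500 Ω, so V_A = 23.6 × 43500/43740 = 23.47 V.
Then V_B = V_A × (R3‖R_L)/(R2 + R3‖R_L) = 23.47 × 30700/43500 = 16.6 V.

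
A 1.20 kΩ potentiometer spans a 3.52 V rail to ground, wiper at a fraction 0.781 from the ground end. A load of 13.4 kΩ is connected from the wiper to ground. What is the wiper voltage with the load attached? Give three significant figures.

The wiper splits the pot into (1−α)R = 262.8 Ω above and αR = 937.2 Ω below.
Lower section ‖ load = 875.9 Ω.
V_wiper = 3.52 × 875.9/(262.8 + 875.9) = 2.71 V.

V ≈ 2.71 V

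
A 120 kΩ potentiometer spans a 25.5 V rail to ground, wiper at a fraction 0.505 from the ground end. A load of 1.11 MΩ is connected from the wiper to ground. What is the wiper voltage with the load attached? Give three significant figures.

V ≈ 12.5 V

The wiper splits the pot into (1−α)R = 59.40 kΩ above and αR = 60.60 kΩ below.
Lower section ‖ load = 57.46 kΩ.
V_wiper = 25.5 × 57.46/(59.40 + 57.46) = 12.5 V.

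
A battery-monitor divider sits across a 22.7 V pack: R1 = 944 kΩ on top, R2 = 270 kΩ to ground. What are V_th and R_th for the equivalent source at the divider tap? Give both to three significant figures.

V_th is the open-circuit tap voltage: 22.7 × 270/(944 + 270) = 5.05 V.
With the supply zeroed, R1 and R2 appear in parallel from the tap: R_th = R1‖R2 = (944 × 270)/1214 = 210 kΩ.

V_th = 5.05 V, R_th = 210 kΩ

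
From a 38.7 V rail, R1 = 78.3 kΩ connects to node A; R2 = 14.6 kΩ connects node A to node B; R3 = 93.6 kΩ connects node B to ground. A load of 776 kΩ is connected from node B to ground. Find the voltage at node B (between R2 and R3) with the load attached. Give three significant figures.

V ≈ 18.3 V

At node B, R3 is in parallel with the load: R3‖R_L = 83.53 kΩ.
Below node A the resistance is R2 + (R3‖R_L) = 98.13 kΩ, so V_A = 38.7 × 98.13/176.4 = 21.52 V.
Then V_B = V_A × (R3‖R_L)/(R2 + R3‖R_L) = 21.52 × 83.53/98.13 = 18.3 V.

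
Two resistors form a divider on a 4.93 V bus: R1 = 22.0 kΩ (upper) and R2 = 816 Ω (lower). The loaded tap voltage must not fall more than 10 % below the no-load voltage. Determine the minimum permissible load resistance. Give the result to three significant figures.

R_L(min) ≈ 7.08 kΩ

Output resistance R_th = R1‖R2 = (22000 × 816)/22820 = 786.8 Ω.
The fractional drop is R_th/(R_th + R_L); requiring this ≤ 0.100 gives R_L ≥ R_th(1/0.100 − 1) = 786.8 × 9.000 = 7.08 kΩ.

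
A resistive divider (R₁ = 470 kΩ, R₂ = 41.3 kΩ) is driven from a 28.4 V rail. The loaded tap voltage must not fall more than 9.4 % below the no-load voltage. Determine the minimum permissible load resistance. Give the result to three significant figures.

Output resistance R_th = R₁‖R₂ = (470 × 41.3)/511.3 = 37.96 kΩ.
The fractional drop is R_th/(R_th + R_L); requiring this ≤ 0.0940 gives R_L ≥ R_th(1/0.0940 − 1) = 37.96 × 9.638 = 366 kΩ.

R_L(min) ≈ 366 kΩ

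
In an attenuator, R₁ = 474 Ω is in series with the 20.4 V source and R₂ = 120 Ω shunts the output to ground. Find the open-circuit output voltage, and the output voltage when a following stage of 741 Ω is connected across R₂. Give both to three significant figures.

Unloaded: 4.12 V; loaded: 3.65 V

Open-circuit: V = 20.4 × 120/(474 + 120) = 4.12 V.
With the load, R₂ becomes R₂‖R_L = 103.3 Ω, so V = 20.4 × 103.3/577.3 = 3.65 V.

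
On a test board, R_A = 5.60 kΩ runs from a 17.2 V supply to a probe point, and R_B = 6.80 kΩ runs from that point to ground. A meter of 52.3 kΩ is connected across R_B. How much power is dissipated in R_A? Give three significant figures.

P ≈ 12.3 mW

Total resistance from the source is R_A + (R_B‖R_L) = 11.62 kΩ, so I = 17.2/11.62 kΩ = 1.481 mA.
P = I²·R_A = (1.481 mA)² × 5.60 kΩ = 12.3 mW.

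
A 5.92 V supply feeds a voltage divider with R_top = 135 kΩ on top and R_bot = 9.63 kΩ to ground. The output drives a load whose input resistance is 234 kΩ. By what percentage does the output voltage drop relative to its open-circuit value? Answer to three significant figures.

The divider's output (Thévenin) resistance is R_top‖R_bot = 8.989 kΩ.
Fractional drop under load = R_th/(R_th + R_L) = 8.989 / (8.989 + 234) = 0.03699.
So the output falls by 3.70 %.

3.70 %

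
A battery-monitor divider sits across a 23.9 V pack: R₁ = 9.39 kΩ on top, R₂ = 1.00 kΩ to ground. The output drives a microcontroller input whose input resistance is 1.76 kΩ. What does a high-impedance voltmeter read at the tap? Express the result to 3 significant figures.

V_out ≈ 1.52 V

The load sits in parallel with R₂: R₂‖R_L = (1.00 × 1.76) / (1.00 + 1.76) = 0.6377 kΩ.
V_out = 23.9 × 0.6377 / (9.39 + 0.6377) = 23.9 × 0.6377/10.03 = 1.52 V.
(Unloaded it would have been 2.30 V.)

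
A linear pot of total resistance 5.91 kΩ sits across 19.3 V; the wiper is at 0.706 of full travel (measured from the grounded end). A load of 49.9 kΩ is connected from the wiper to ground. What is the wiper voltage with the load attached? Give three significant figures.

V ≈ 13.3 V

The wiper splits the pot into (1−α)R = 1.738 kΩ above and αR = 4.172 kΩ below.
Lower section ‖ load = 3.850 kΩ.
V_wiper = 19.3 × 3.850/(1.738 + 3.850) = 13.3 V.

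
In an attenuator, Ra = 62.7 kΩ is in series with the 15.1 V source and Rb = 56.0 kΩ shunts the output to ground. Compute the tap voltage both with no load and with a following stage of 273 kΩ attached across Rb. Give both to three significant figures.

Open-circuit: V = 15.1 × 56.0/(62.7 + 56.0) = 7.12 V.
With the load, Rb becomes Rb‖R_L = 46.47 kΩ, so V = 15.1 × 46.47/109.2 = 6.43 V.

Unloaded: 7.12 V; loaded: 6.43 V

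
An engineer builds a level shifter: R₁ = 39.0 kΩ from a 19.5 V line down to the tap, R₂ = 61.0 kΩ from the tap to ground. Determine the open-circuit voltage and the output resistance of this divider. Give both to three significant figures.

V_th is the open-circuit tap voltage: 19.5 × 61.0/(39.0 + 61.0) = 11.9 V.
With the supply zeroed, R₁ and R₂ appear in parallel from the tap: R_th = R₁‖R₂ = (39.0 × 61.0)/100.0 = 23.8 kΩ.

V_th = 11.9 V, R_th = 23.8 kΩ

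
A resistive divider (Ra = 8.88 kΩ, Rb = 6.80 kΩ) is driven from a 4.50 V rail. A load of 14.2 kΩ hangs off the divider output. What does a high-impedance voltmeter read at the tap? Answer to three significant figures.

The load sits in parallel with Rb: Rb‖R_L = (6.80 × 14.2) / (6.80 + 14.2) = 4.598 kΩ.
V_out = 4.50 × 4.598 / (8.88 + 4.598) = 4.50 × 4.598/13.48 = 1.54 V.
(Unloaded it would have been 1.95 V.)

V_out ≈ 1.54 V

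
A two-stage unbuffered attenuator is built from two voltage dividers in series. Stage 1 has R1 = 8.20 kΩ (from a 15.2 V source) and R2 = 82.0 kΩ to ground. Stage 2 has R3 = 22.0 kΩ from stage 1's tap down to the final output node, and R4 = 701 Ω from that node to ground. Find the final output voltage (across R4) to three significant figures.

Stage 2 presents R3+R4 = 22700 Ω as a load on stage 1's tap.
Stage 1's lower leg becomes R2‖(R3+R4) = 17780 Ω, so V_mid = 15.2 × 17780/25980 = 10.40 V.
Stage 2 is itself unloaded: V_out = V_mid × R4/(R3+R4) = 10.40 × 701/22700 = 0.321 V.

V_out ≈ 0.321 V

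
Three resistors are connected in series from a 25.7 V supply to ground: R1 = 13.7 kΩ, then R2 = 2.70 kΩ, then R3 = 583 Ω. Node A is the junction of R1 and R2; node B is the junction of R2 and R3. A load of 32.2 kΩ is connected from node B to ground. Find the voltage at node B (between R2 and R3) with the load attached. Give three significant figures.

At node B, R3 is in parallel with the load: R3‖R_L = 572.6 Ω.
Below node A the resistance is R2 + (R3‖R_L) = 3273 Ω, so V_A = 25.7 × 3273/16970 = 4.955 V.
Then V_B = V_A × (R3‖R_L)/(R2 + R3‖R_L) = 4.955 × 572.6/3273 = 0.867 V.

V ≈ 0.867 V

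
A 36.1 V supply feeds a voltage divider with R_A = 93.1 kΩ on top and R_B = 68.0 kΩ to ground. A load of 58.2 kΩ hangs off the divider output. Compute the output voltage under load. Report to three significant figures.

The load sits in parallel with R_B: R_B‖R_L = (68.0 × 58.2) / (68.0 + 58.2) = 31.36 kΩ.
V_out = 36.1 × 31.36 / (93.1 + 31.36) = 36.1 × 31.36/124.5 = 9.10 V.

V_out ≈ 9.10 V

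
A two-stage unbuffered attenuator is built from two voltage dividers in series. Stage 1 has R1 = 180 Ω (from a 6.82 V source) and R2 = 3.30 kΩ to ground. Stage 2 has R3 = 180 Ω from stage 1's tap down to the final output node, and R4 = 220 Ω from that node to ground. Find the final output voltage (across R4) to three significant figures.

Stage 2 presents R3+R4 = 400.0 Ω as a load on stage 1's tap.
Stage 1's lower leg becomes R2‖(R3+R4) = 356.8 Ω, so V_mid = 6.82 × 356.8/536.8 = 4.533 V.
Stage 2 is itself unloaded: V_out = V_mid × R4/(R3+R4) = 4.533 × 220/400.0 = 2.49 V.

V_out ≈ 2.49 V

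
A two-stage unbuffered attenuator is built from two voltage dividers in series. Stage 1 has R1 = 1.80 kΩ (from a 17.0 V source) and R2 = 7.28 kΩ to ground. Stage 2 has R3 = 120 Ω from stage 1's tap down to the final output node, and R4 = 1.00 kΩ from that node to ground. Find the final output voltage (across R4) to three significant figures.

V_out ≈ 5.32 V

Stage 2 presents R3+R4 = 1120 Ω as a load on stage 1's tap.
Stage 1's lower leg becomes R2‖(R3+R4) = 970.7 Ω, so V_mid = 17.0 × 970.7/2771 = 5.956 V.
Stage 2 is itself unloaded: V_out = V_mid × R4/(R3+R4) = 5.956 × 1000/1120 = 5.32 V.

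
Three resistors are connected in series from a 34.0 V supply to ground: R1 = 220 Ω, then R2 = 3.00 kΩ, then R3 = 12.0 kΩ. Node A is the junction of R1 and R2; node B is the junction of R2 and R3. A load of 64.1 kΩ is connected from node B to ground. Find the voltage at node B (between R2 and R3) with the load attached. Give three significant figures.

At node B, R3 is in parallel with the load: R3‖R_L = 10110 Ω.
Below node A the resistance is R2 + (R3‖R_L) = 13110 Ω, so V_A = 34.0 × 13110/13330 = 33.44 V.
Then V_B = V_A × (R3‖R_L)/(R2 + R3‖R_L) = 33.44 × 10110/13110 = 25.8 V.

V ≈ 25.8 V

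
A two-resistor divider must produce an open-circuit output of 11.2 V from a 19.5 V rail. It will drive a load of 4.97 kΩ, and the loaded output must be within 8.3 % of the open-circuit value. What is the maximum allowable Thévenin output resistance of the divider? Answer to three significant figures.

R_th ≤ 450 Ω

Loading drop = R_th/(R_th + R_L) ≤ 0.0830, so R_th ≤ R_L · ε/(1−ε) = 4.97 kΩ × 0.0830/0.9170 = 450 Ω.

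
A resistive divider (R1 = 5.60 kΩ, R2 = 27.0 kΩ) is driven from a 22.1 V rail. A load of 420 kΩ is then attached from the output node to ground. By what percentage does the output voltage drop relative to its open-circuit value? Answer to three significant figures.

The divider's output (Thévenin) resistance is R1‖R2 = 4.638 kΩ.
Fractional drop under load = R_th/(R_th + R_L) = 4.638 / (4.638 + 420) = 0.01092.
So the output falls by 1.09 %.

1.09 %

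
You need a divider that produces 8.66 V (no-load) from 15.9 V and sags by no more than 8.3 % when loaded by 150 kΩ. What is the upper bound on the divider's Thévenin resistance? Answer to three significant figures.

R_th ≤ 13.6 kΩ

Loading drop = R_th/(R_th + R_L) ≤ 0.0830, so R_th ≤ R_L · ε/(1−ε) = 150 kΩ × 0.0830/0.9170 = 13.6 kΩ.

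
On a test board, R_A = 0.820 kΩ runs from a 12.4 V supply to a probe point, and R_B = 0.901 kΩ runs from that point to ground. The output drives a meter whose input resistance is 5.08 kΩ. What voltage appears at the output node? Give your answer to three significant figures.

V_out ≈ 5.99 V

The load sits in parallel with R_B: R_B‖R_L = (901 × 5080) / (901 + 5080) = 765.3 Ω.
V_out = 12.4 × 765.3 / (820 + 765.3) = 12.4 × 765.3/1585 = 5.99 V.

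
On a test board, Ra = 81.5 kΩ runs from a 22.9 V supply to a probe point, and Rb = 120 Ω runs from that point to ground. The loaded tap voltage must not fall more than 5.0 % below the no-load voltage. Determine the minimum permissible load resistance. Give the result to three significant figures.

R_L(min) ≈ 2.28 kΩ

Output resistance R_th = Ra‖Rb = (81500 × 120)/81620 = 119.8 Ω.
The fractional drop is R_th/(R_th + R_L); requiring this ≤ 0.0500 gives R_L ≥ R_th(1/0.0500 − 1) = 119.8 × 19.00 = 2.28 kΩ.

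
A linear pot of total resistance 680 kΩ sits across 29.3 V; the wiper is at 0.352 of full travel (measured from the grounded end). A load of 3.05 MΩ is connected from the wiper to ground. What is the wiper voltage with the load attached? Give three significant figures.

The wiper splits the pot into (1−α)R = 440.6 kΩ above and αR = 239.4 kΩ below.
Lower section ‖ load = 221.9 kΩ.
V_wiper = 29.3 × 221.9/(440.6 + 221.9) = 9.81 V.

V ≈ 9.81 V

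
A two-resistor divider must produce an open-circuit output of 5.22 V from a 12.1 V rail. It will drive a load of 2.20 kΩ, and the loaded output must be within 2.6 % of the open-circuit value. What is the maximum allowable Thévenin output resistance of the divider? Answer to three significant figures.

Loading drop = R_th/(R_th + R_L) ≤ 0.0260, so R_th ≤ R_L · ε/(1−ε) = 2.20 kΩ × 0.0260/0.9740 = 58.7 Ω.

R_th ≤ 58.7 Ω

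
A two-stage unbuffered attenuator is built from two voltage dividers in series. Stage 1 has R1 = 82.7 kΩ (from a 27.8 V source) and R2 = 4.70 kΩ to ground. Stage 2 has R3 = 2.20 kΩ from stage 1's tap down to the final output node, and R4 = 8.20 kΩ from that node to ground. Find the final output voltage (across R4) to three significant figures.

Stage 2 presents R3+R4 = 10.40 kΩ as a load on stage 1's tap.
Stage 1's lower leg becomes R2‖(R3+R4) = 3.237 kΩ, so V_mid = 27.8 × 3.237/85.94 = 1.047 V.
Stage 2 is itself unloaded: V_out = V_mid × R4/(R3+R4) = 1.047 × 8.20/10.40 = 0.826 V.

V_out ≈ 0.826 V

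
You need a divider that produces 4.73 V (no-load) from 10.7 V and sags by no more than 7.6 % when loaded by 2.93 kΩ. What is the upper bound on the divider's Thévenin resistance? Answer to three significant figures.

Loading drop = R_th/(R_th + R_L) ≤ 0.0760, so R_th ≤ R_L · ε/(1−ε) = 2.93 kΩ × 0.0760/0.9240 = 241 Ω.
(Any R1, R2 with R2/(R1+R2) = 0.442 and R1‖R2 ≤ 241 Ω will meet the spec.)

R_th ≤ 241 Ω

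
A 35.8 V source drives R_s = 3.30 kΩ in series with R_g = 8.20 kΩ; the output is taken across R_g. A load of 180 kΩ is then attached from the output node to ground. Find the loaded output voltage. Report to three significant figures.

The load sits in parallel with R_g: R_g‖R_L = (8.20 × 180) / (8.20 + 180) = 7.843 kΩ.
V_out = 35.8 × 7.843 / (3.30 + 7.843) = 35.8 × 7.843/11.14 = 25.2 V.
(Unloaded it would have been 25.5 V.)

V_out ≈ 25.2 V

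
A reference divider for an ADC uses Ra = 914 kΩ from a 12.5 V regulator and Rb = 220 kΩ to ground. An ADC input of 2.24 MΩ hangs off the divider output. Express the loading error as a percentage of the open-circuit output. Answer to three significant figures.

The divider's output (Thévenin) resistance is Ra‖Rb = 177.3 kΩ.
Fractional drop under load = R_th/(R_th + R_L) = 177.3 / (177.3 + 2240) = 0.07335.
So the output falls by 7.34 %.

7.34 %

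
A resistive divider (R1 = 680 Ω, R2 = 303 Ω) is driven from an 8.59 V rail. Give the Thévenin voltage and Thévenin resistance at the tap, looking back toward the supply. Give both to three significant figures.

V_th is the open-circuit tap voltage: 8.59 × 303/(680 + 303) = 2.65 V.
With the supply zeroed, R1 and R2 appear in parallel from the tap: R_th = R1‖R2 = (680 × 303)/983.0 = 210 Ω.

V_th = 2.65 V, R_th = 210 Ω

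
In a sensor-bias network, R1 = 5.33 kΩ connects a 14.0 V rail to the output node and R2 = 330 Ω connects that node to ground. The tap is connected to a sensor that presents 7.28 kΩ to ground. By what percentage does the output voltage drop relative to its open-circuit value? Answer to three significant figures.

4.09 %

The divider's output (Thévenin) resistance is R1‖R2 = 310.8 Ω.
Fractional drop under load = R_th/(R_th + R_L) = 310.8 / (310.8 + 7280) = 0.04094.
So the output falls by 4.09 %.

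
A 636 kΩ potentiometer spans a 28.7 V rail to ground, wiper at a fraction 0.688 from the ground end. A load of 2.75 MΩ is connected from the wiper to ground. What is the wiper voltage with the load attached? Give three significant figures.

The wiper splits the pot into (1−α)R = 198.4 kΩ above and αR = 437.6 kΩ below.
Lower section ‖ load = 377.5 kΩ.
V_wiper = 28.7 × 377.5/(198.4 + 377.5) = 18.8 V.

V ≈ 18.8 V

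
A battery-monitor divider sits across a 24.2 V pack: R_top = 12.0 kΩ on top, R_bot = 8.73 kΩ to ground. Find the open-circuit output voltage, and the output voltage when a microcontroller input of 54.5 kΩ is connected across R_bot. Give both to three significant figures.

Open-circuit: V = 24.2 × 8.73/(12.0 + 8.73) = 10.2 V.
With the load, R_bot becomes R_bot‖R_L = 7.525 kΩ, so V = 24.2 × 7.525/19.52 = 9.33 V.

Unloaded: 10.2 V; loaded: 9.33 V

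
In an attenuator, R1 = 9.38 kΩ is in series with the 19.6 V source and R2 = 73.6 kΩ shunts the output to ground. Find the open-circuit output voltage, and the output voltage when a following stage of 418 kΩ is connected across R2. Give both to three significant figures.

Open-circuit: V = 19.6 × 73.6/(9.38 + 73.6) = 17.4 V.
With the load, R2 becomes R2‖R_L = 62.58 kΩ, so V = 19.6 × 62.58/71.96 = 17.0 V.

Unloaded: 17.4 V; loaded: 17.0 V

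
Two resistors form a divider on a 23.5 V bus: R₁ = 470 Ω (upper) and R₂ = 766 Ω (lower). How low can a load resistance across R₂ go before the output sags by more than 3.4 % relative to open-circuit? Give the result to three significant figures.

Output resistance R_th = R₁‖R₂ = (470 × 766)/1236 = 291.3 Ω.
The fractional drop is R_th/(R_th + R_L); requiring this ≤ 0.0340 gives R_L ≥ R_th(1/0.0340 − 1) = 291.3 × 28.41 = 8.28 kΩ.

R_L(min) ≈ 8.28 kΩ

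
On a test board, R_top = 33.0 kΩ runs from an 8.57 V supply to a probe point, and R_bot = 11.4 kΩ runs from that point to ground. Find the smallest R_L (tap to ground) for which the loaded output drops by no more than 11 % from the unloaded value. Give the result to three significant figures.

Output resistance R_th = R_top‖R_bot = (33.0 × 11.4)/44.40 = 8.473 kΩ.
The fractional drop is R_th/(R_th + R_L); requiring this ≤ 0.110 gives R_L ≥ R_th(1/0.110 − 1) = 8.473 × 8.091 = 68.6 kΩ.

R_L(min) ≈ 68.6 kΩ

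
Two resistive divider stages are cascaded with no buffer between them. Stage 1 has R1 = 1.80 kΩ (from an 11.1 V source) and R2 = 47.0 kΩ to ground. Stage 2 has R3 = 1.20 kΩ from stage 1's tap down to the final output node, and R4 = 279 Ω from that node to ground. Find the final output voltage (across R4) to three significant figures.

Stage 2 presents R3+R4 = 1479 Ω as a load on stage 1's tap.
Stage 1's lower leg becomes R2‖(R3+R4) = 1434 Ω, so V_mid = 11.1 × 1434/3234 = 4.922 V.
Stage 2 is itself unloaded: V_out = V_mid × R4/(R3+R4) = 4.922 × 279/1479 = 0.928 V.

V_out ≈ 0.928 V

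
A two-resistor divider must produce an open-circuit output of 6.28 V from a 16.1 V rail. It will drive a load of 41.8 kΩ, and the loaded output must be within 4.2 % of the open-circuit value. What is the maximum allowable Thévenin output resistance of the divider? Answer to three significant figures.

Loading drop = R_th/(R_th + R_L) ≤ 0.0420, so R_th ≤ R_L · ε/(1−ε) = 41.8 kΩ × 0.0420/0.9580 = 1.83 kΩ.
(Any R1, R2 with R2/(R1+R2) = 0.390 and R1‖R2 ≤ 1.83 kΩ will meet the spec.)

R_th ≤ 1.83 kΩ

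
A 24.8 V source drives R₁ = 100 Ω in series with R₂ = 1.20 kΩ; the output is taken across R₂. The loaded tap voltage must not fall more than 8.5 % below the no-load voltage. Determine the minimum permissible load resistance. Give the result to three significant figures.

Output resistance R_th = R₁‖R₂ = (100 × 1200)/1300 = 92.31 Ω.
The fractional drop is R_th/(R_th + R_L); requiring this ≤ 0.0850 gives R_L ≥ R_th(1/0.0850 − 1) = 92.31 × 10.76 = 994 Ω.

R_L(min) ≈ 994 Ω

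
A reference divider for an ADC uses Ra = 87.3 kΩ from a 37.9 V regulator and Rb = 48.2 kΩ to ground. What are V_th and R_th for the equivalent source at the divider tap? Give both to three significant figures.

V_th = 13.5 V, R_th = 31.1 kΩ

V_th is the open-circuit tap voltage: 37.9 × 48.2/(87.3 + 48.2) = 13.5 V.
With the supply zeroed, Ra and Rb appear in parallel from the tap: R_th = Ra‖Rb = (87.3 × 48.2)/135.5 = 31.1 kΩ.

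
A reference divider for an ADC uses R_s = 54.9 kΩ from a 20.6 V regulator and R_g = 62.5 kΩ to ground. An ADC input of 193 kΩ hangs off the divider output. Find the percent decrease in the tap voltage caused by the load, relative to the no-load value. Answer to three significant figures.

Unloaded V = 20.6 × 62.5/117.4 = 10.967 V.
Loaded: R_g‖R_L = 47.21 kΩ, giving V = 20.6 × 47.21/102.1 = 9.5244 V.
Drop = (10.967 − 9.5244) / 10.967 = 13.2 %.

13.2 %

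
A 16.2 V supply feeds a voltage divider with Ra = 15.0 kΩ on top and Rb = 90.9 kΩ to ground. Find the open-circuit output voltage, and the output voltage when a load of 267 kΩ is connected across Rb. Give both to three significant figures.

Open-circuit: V = 16.2 × 90.9/(15.0 + 90.9) = 13.9 V.
With the load, Rb becomes Rb‖R_L = 67.81 kΩ, so V = 16.2 × 67.81/82.81 = 13.3 V.

Unloaded: 13.9 V; loaded: 13.3 V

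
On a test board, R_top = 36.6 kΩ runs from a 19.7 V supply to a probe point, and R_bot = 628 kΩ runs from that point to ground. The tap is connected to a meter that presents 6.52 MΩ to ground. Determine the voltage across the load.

The load sits in parallel with R_bot: R_bot‖R_L = (628 × 6520) / (628 + 6520) = 572.8 kΩ.
V_out = 19.7 × 572.8 / (36.6 + 572.8) = 19.7 × 572.8/609.4 = 18.5 V.

V_out ≈ 18.5 V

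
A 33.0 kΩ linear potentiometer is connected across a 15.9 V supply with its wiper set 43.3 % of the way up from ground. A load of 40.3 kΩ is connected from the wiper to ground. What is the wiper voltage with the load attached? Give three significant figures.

V ≈ 5.73 V

The wiper splits the pot into (1−α)R = 18.71 kΩ above and αR = 14.29 kΩ below.
Lower section ‖ load = 10.55 kΩ.
V_wiper = 15.9 × 10.55/(18.71 + 10.55) = 5.73 V.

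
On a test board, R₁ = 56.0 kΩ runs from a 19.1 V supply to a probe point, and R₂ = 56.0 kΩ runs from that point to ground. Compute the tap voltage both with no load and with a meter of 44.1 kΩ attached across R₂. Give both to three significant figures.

Open-circuit: V = 19.1 × 56.0/(56.0 + 56.0) = 9.55 V.
With the load, R₂ becomes R₂‖R_L = 24.67 kΩ, so V = 19.1 × 24.67/80.67 = 5.84 V.

Unloaded: 9.55 V; loaded: 5.84 V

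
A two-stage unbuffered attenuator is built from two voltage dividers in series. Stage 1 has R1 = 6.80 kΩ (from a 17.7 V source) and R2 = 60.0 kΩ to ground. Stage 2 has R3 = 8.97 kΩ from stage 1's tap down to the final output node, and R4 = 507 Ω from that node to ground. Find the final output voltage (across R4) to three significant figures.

Stage 2 presents R3+R4 = 9477 Ω as a load on stage 1's tap.
Stage 1's lower leg becomes R2‖(R3+R4) = 8184 Ω, so V_mid = 17.7 × 8184/14980 = 9.668 V.
Stage 2 is itself unloaded: V_out = V_mid × R4/(R3+R4) = 9.668 × 507/9477 = 0.517 V.

V_out ≈ 0.517 V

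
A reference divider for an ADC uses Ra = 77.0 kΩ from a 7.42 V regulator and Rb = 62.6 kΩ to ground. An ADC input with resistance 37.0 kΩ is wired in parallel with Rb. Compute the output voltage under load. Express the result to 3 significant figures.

V_out ≈ 1.72 V

The load sits in parallel with Rb: Rb‖R_L = (62.6 × 37.0) / (62.6 + 37.0) = 23.26 kΩ.
V_out = 7.42 × 23.26 / (77.0 + 23.26) = 7.42 × 23.26/100.3 = 1.72 V.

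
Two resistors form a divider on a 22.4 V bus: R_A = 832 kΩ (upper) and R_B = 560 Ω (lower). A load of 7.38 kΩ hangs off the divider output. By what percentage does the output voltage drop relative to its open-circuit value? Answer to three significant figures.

7.05 %

The divider's output (Thévenin) resistance is R_A‖R_B = 559.6 Ω.
Fractional drop under load = R_th/(R_th + R_L) = 559.6 / (559.6 + 7380) = 0.07048.
So the output falls by 7.05 %.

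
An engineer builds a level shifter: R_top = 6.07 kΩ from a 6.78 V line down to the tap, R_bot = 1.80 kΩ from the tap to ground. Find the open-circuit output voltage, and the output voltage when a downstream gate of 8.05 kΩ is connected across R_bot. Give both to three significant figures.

Unloaded: 1.55 V; loaded: 1.32 V

Open-circuit: V = 6.78 × 1.80/(6.07 + 1.80) = 1.55 V.
With the load, R_bot becomes R_bot‖R_L = 1.471 kΩ, so V = 6.78 × 1.471/7.541 = 1.32 V.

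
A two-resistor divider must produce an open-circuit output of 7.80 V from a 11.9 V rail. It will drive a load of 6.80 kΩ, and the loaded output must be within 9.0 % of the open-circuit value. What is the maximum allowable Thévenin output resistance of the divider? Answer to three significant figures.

Loading drop = R_th/(R_th + R_L) ≤ 0.0900, so R_th ≤ R_L · ε/(1−ε) = 6.80 kΩ × 0.0900/0.9100 = 673 Ω.
(Any R1, R2 with R2/(R1+R2) = 0.655 and R1‖R2 ≤ 673 Ω will meet the spec.)

R_th ≤ 673 Ω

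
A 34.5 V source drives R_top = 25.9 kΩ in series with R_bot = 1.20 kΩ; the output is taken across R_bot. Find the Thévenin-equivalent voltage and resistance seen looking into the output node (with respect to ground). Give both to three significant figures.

V_th is the open-circuit tap voltage: 34.5 × 1.20/(25.9 + 1.20) = 1.53 V.
With the supply zeroed, R_top and R_bot appear in parallel from the tap: R_th = R_top‖R_bot = (25.9 × 1.20)/27.10 = 1.15 kΩ.

V_th = 1.53 V, R_th = 1.15 kΩ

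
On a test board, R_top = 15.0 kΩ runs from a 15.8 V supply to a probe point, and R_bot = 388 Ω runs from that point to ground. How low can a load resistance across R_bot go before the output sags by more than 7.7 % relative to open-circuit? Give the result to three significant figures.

Output resistance R_th = R_top‖R_bot = (15000 × 388)/15390 = 378.2 Ω.
The fractional drop is R_th/(R_th + R_L); requiring this ≤ 0.0770 gives R_L ≥ R_th(1/0.0770 − 1) = 378.2 × 11.99 = 4.53 kΩ.

R_L(min) ≈ 4.53 kΩ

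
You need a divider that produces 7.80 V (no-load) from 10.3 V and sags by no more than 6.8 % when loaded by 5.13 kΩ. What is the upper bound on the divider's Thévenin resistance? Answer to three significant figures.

Loading drop = R_th/(R_th + R_L) ≤ 0.0680, so R_th ≤ R_L · ε/(1−ε) = 5.13 kΩ × 0.0680/0.9320 = 374 Ω.

R_th ≤ 374 Ω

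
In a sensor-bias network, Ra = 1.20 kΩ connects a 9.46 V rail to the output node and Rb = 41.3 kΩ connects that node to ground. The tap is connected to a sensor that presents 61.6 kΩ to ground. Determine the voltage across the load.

The load sits in parallel with Rb: Rb‖R_L = (41.3 × 61.6) / (41.3 + 61.6) = 24.72 kΩ.
V_out = 9.46 × 24.72 / (1.20 + 24.72) = 9.46 × 24.72/25.92 = 9.02 V.

V_out ≈ 9.02 V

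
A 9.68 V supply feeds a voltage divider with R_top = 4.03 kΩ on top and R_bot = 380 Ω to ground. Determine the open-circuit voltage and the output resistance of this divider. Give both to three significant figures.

V_th is the open-circuit tap voltage: 9.68 × 380/(4030 + 380) = 0.834 V.
With the supply zeroed, R_top and R_bot appear in parallel from the tap: R_th = R_top‖R_bot = (4030 × 380)/4410 = 347 Ω.

V_th = 0.834 V, R_th = 347 Ω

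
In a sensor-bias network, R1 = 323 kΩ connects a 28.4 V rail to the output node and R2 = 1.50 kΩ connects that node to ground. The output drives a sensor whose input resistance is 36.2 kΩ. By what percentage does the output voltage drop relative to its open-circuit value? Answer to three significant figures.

3.96 %

The divider's output (Thévenin) resistance is R1‖R2 = 1.493 kΩ.
Fractional drop under load = R_th/(R_th + R_L) = 1.493 / (1.493 + 36.2) = 0.03961.
So the output falls by 3.96 %.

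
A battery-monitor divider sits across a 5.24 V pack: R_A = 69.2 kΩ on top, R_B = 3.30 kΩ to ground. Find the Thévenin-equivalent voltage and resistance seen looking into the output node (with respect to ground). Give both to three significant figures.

V_th is the open-circuit tap voltage: 5.24 × 3.30/(69.2 + 3.30) = 0.239 V.
With the supply zeroed, R_A and R_B appear in parallel from the tap: R_th = R_A‖R_B = (69.2 × 3.30)/72.50 = 3.15 kΩ.

V_th = 0.239 V, R_th = 3.15 kΩ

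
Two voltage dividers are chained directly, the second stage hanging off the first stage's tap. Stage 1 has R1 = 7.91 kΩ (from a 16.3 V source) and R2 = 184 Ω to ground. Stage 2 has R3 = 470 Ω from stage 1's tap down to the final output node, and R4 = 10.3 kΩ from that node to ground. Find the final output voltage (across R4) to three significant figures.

V_out ≈ 0.349 V

Stage 2 presents R3+R4 = 10770 Ω as a load on stage 1's tap.
Stage 1's lower leg becomes R2‖(R3+R4) = 180.9 Ω, so V_mid = 16.3 × 180.9/8091 = 0.3645 V.
Stage 2 is itself unloaded: V_out = V_mid × R4/(R3+R4) = 0.3645 × 10300/10770 = 0.349 V.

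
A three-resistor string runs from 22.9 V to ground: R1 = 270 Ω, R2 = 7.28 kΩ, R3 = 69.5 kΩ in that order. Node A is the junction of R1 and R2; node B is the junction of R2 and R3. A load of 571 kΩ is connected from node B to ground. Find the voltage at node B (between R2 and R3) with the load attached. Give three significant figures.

At node B, R3 is in parallel with the load: R3‖R_L = 61960 Ω.
Below node A the resistance is R2 + (R3‖R_L) = 69240 Ω, so V_A = 22.9 × 69240/69510 = 22.81 V.
Then V_B = V_A × (R3‖R_L)/(R2 + R3‖R_L) = 22.81 × 61960/69240 = 20.4 V.

V ≈ 20.4 V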